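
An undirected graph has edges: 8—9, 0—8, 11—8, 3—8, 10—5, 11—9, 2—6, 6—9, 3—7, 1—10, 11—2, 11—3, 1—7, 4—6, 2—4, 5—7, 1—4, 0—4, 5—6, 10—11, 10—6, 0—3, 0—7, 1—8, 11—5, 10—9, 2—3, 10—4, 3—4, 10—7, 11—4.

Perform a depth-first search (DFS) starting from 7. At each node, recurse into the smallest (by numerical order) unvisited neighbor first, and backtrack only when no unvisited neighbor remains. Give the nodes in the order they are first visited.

7, 0, 3, 2, 4, 1, 8, 9, 6, 5, 10, 11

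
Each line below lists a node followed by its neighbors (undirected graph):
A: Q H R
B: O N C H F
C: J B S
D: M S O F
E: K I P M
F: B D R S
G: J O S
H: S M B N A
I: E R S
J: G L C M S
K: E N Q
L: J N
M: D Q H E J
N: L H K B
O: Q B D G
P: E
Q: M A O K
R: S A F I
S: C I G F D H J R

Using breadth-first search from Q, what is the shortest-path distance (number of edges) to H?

2

Level 0: Q
Level 1: A, K, M, O
Level 2: B, D, E, G, H, J, N, R
Level 3: C, F, I, L, P, S
H first appears at level 2.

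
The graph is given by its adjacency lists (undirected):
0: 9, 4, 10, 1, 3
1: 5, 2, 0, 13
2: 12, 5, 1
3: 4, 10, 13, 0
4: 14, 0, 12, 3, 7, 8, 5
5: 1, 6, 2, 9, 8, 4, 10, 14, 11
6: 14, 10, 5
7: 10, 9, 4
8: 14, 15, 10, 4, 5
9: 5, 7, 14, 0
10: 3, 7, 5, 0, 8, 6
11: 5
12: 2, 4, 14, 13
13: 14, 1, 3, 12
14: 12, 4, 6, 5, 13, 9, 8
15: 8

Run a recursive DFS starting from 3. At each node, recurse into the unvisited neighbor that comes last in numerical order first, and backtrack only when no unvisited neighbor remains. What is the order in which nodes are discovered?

3 -> 13 -> 14 -> 12 -> 4 -> 8 -> 15 -> 10 -> 7 -> 9 -> 5 -> 11 -> 6 -> 2 -> 1 -> 0

Visit 3
3 → 13
13 → 14
14 → 12
12 → 4
4 → 8
8 → 15
8 → 10
10 → 7
7 → 9
9 → 5
5 → 11
5 → 6
5 → 2
2 → 1
1 → 0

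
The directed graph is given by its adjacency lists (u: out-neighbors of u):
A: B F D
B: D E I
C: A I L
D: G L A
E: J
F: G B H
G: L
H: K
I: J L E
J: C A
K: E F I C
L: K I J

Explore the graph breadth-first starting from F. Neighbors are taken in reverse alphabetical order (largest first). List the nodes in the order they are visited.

Visit F; enqueue H, G, B → queue [H, G, B]
Visit H; enqueue K → queue [G, B, K]
Visit G; enqueue L → queue [B, K, L]
Visit B; enqueue I, E, D → queue [K, L, I, E, D]
Visit K; enqueue C → queue [L, I, E, D, C]
Visit L; enqueue J → queue [I, E, D, C, J]
Visit I → queue [E, D, C, J]
Visit E → queue [D, C, J]
Visit D; enqueue A → queue [C, J, A]
Visit C → queue [J, A]
Visit J → queue [A]
Visit A → queue []

F H G B K L I E D C J A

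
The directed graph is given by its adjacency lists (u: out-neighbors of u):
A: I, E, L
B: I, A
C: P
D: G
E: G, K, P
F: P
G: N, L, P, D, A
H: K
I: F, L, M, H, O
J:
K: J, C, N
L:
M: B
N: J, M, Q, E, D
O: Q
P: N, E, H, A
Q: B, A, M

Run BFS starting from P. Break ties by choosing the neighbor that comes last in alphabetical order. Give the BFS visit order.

Visit P; enqueue N, H, E, A → queue [N, H, E, A]
Visit N; enqueue Q, M, J, D → queue [H, E, A, Q, M, J, D]
Visit H; enqueue K → queue [E, A, Q, M, J, D, K]
Visit E; enqueue G → queue [A, Q, M, J, D, K, G]
Visit A; enqueue L, I → queue [Q, M, J, D, K, G, L, I]
Visit Q; enqueue B → queue [M, J, D, K, G, L, I, B]
Visit M → queue [J, D, K, G, L, I, B]
Visit J → queue [D, K, G, L, I, B]
Visit D → queue [K, G, L, I, B]
Visit K; enqueue C → queue [G, L, I, B, C]
Visit G → queue [L, I, B, C]
Visit L → queue [I, B, C]
Visit I; enqueue O, F → queue [B, C, O, F]
Visit B → queue [C, O, F]
Visit C → queue [O, F]
Visit O → queue [F]
Visit F → queue []

P, N, H, E, A, Q, M, J, D, K, G, L, I, B, C, O, F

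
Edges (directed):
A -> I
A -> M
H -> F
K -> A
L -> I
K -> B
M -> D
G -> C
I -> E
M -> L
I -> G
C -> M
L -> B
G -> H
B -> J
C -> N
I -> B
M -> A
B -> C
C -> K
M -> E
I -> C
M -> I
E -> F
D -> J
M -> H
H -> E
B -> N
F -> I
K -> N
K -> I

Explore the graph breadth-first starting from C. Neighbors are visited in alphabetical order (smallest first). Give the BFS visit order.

Visit C; enqueue K, M, N → queue [K, M, N]
Visit K; enqueue A, B, I → queue [M, N, A, B, I]
Visit M; enqueue D, E, H, L → queue [N, A, B, I, D, E, H, L]
Visit N → queue [A, B, I, D, E, H, L]
Visit A → queue [B, I, D, E, H, L]
Visit B; enqueue J → queue [I, D, E, H, L, J]
Visit I; enqueue G → queue [D, E, H, L, J, G]
Visit D → queue [E, H, L, J, G]
Visit E; enqueue F → queue [H, L, J, G, F]
Visit H → queue [L, J, G, F]
Visit L → queue [J, G, F]
Visit J → queue [G, F]
Visit G → queue [F]
Visit F → queue []

C, K, M, N, A, B, I, D, E, H, L, J, G, F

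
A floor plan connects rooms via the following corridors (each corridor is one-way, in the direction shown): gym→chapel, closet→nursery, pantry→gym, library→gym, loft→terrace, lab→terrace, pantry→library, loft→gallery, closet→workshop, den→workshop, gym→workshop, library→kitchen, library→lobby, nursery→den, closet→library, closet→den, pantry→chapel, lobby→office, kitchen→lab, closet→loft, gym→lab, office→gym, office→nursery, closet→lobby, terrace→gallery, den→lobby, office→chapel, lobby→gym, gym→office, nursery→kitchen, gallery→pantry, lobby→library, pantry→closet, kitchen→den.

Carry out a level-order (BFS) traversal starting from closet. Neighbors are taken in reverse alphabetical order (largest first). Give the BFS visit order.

closet, workshop, nursery, loft, lobby, library, den, kitchen, terrace, gallery, office, gym, lab, pantry, chapel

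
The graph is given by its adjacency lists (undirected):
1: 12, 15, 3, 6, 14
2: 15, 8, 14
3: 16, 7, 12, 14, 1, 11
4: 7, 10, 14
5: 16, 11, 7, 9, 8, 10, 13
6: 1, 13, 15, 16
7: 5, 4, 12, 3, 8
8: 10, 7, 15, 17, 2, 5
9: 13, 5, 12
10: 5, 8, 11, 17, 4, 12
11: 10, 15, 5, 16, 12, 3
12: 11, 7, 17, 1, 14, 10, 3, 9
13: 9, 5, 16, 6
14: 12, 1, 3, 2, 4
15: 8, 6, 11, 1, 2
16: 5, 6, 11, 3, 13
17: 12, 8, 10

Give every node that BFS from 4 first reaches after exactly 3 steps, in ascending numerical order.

Level 0: 4
Level 1: 7, 10, 14
Level 2: 1, 2, 3, 5, 8, 11, 12, 17
Level 3: 6, 9, 13, 15, 16

6, 9, 13, 15, 16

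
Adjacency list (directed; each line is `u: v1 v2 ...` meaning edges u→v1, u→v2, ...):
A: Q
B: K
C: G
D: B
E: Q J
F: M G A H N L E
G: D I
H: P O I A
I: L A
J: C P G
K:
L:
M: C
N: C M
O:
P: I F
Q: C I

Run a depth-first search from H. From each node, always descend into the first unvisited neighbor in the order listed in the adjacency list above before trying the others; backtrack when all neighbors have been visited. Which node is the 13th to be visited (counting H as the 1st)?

M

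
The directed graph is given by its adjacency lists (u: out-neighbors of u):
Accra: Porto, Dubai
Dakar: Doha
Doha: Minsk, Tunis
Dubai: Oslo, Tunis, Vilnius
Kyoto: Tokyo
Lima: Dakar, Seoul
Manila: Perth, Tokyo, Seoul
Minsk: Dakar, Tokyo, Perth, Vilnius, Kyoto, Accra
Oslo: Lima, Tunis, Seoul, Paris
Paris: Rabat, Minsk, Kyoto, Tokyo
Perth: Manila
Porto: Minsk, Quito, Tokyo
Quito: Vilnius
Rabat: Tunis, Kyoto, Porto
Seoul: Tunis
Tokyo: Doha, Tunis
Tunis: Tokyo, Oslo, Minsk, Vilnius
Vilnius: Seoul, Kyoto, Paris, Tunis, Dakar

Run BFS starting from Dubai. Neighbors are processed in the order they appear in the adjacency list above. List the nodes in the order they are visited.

Visit Dubai; enqueue Oslo, Tunis, Vilnius → queue [Oslo, Tunis, Vilnius]
Visit Oslo; enqueue Lima, Seoul, Paris → queue [Tunis, Vilnius, Lima, Seoul, Paris]
Visit Tunis; enqueue Tokyo, Minsk → queue [Vilnius, Lima, Seoul, Paris, Tokyo, Minsk]
Visit Vilnius; enqueue Kyoto, Dakar → queue [Lima, Seoul, Paris, Tokyo, Minsk, Kyoto, Dakar]
Visit Lima → queue [Seoul, Paris, Tokyo, Minsk, Kyoto, Dakar]
Visit Seoul → queue [Paris, Tokyo, Minsk, Kyoto, Dakar]
Visit Paris; enqueue Rabat → queue [Tokyo, Minsk, Kyoto, Dakar, Rabat]
Visit Tokyo; enqueue Doha → queue [Minsk, Kyoto, Dakar, Rabat, Doha]
Visit Minsk; enqueue Perth, Accra → queue [Kyoto, Dakar, Rabat, Doha, Perth, Accra]
Visit Kyoto → queue [Dakar, Rabat, Doha, Perth, Accra]
Visit Dakar → queue [Rabat, Doha, Perth, Accra]
Visit Rabat; enqueue Porto → queue [Doha, Perth, Accra, Porto]
Visit Doha → queue [Perth, Accra, Porto]
Visit Perth; enqueue Manila → queue [Accra, Porto, Manila]
Visit Accra → queue [Porto, Manila]
Visit Porto; enqueue Quito → queue [Manila, Quito]
Visit Manila → queue [Quito]
Visit Quito → queue []

Dubai, Oslo, Tunis, Vilnius, Lima, Seoul, Paris, Tokyo, Minsk, Kyoto, Dakar, Rabat, Doha, Perth, Accra, Porto, Manila, Quito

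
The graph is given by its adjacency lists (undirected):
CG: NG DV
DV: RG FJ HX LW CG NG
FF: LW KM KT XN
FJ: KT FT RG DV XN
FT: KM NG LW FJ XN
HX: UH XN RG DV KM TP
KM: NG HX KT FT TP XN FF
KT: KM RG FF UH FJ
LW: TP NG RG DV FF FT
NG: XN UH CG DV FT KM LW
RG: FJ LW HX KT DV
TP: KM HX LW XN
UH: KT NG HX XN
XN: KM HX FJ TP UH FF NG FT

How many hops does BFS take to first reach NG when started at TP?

Level 0: TP
Level 1: HX, KM, LW, XN
Level 2: DV, FF, FJ, FT, KT, NG, RG, UH
Level 3: CG
NG first appears at level 2.

2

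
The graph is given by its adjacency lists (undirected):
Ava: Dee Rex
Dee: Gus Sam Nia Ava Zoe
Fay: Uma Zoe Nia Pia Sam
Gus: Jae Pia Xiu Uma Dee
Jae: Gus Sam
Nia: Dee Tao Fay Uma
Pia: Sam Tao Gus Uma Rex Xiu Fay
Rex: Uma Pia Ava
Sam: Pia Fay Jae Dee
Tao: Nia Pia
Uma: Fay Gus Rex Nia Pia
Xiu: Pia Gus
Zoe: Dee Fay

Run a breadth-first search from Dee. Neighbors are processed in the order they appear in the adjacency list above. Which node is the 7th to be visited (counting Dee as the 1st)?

Jae

Visit Dee; enqueue Gus, Sam, Nia, Ava, Zoe → queue [Gus, Sam, Nia, Ava, Zoe]
Visit Gus; enqueue Jae, Pia, Xiu, Uma → queue [Sam, Nia, Ava, Zoe, Jae, Pia, Xiu, Uma]
Visit Sam; enqueue Fay → queue [Nia, Ava, Zoe, Jae, Pia, Xiu, Uma, Fay]
Visit Nia; enqueue Tao → queue [Ava, Zoe, Jae, Pia, Xiu, Uma, Fay, Tao]
Visit Ava; enqueue Rex → queue [Zoe, Jae, Pia, Xiu, Uma, Fay, Tao, Rex]
Visit Zoe → queue [Jae, Pia, Xiu, Uma, Fay, Tao, Rex]
Visit Jae → queue [Pia, Xiu, Uma, Fay, Tao, Rex]
Visit Pia → queue [Xiu, Uma, Fay, Tao, Rex]
Visit Xiu → queue [Uma, Fay, Tao, Rex]
Visit Uma → queue [Fay, Tao, Rex]
Visit Fay → queue [Tao, Rex]
Visit Tao → queue [Rex]
Visit Rex → queue []

Visit order: Dee, Gus, Sam, Nia, Ava, Zoe, Jae, Pia, Xiu, Uma, Fay, Tao, Rex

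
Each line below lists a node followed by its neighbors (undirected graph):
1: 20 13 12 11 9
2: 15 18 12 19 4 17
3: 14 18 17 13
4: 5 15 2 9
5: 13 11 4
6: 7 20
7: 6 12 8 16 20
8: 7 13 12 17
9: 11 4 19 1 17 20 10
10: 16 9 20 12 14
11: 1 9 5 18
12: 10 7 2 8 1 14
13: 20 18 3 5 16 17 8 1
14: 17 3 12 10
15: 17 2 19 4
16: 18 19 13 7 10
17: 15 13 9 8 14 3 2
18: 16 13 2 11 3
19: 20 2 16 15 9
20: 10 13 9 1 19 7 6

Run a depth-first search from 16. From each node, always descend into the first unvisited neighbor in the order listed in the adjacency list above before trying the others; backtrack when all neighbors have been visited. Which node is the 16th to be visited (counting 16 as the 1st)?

Visit 16
16 → 18
18 → 13
13 → 20
20 → 10
10 → 9
9 → 11
11 → 1
1 → 12
12 → 7
7 → 6
7 → 8
8 → 17
17 → 15
15 → 2
2 → 19
2 → 4
4 → 5
17 → 14
14 → 3

Visit order: 16, 18, 13, 20, 10, 9, 11, 1, 12, 7, 6, 8, 17, 15, 2, 19, 4, 5, 14, 3

19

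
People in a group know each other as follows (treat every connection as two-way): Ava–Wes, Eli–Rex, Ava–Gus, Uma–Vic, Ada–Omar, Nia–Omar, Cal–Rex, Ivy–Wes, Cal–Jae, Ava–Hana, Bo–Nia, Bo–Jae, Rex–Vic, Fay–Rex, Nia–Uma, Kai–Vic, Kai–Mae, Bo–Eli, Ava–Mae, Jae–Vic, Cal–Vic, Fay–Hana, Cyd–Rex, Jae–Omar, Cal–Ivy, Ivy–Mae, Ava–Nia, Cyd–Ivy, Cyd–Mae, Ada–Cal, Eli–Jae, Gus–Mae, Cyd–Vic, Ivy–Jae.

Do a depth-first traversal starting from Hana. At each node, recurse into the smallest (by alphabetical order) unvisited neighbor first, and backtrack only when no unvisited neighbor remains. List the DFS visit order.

Hana, Ava, Gus, Mae, Cyd, Ivy, Cal, Ada, Omar, Jae, Bo, Eli, Rex, Fay, Vic, Kai, Uma, Nia, Wes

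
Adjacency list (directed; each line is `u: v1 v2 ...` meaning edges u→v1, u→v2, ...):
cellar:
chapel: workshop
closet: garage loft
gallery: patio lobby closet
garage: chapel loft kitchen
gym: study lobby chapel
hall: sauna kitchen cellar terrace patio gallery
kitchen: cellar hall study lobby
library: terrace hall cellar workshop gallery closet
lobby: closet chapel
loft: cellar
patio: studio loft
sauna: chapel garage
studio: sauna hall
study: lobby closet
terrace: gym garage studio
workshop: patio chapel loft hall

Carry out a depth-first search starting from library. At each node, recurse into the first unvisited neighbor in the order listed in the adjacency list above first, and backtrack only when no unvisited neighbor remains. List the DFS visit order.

Visit library
library → terrace
terrace → gym
gym → study
study → lobby
lobby → closet
closet → garage
garage → chapel
chapel → workshop
workshop → patio
patio → studio
studio → sauna
studio → hall
hall → kitchen
kitchen → cellar
hall → gallery
patio → loft

library terrace gym study lobby closet garage chapel workshop patio studio sauna hall kitchen cellar gallery loft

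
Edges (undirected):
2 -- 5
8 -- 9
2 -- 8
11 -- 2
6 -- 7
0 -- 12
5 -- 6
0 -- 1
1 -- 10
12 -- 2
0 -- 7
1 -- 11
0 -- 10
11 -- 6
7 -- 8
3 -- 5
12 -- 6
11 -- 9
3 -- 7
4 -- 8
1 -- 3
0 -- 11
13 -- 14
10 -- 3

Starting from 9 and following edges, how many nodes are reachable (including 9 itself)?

BFS from 9 visits: 9, 8, 11, 2, 4, 7, 0, 1, 6, 5, 12, 3, 10
Reachable nodes: 13 of 15 total.

13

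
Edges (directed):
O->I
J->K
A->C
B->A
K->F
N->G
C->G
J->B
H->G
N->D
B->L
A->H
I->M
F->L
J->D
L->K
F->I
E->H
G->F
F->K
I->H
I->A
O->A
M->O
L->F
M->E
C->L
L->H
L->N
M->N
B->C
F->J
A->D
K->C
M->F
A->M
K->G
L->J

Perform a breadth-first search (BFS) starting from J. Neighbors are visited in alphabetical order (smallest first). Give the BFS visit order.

J → B → D → K → A → C → L → F → G → H → M → N → I → E → O

Visit J; enqueue B, D, K → queue [B, D, K]
Visit B; enqueue A, C, L → queue [D, K, A, C, L]
Visit D → queue [K, A, C, L]
Visit K; enqueue F, G → queue [A, C, L, F, G]
Visit A; enqueue H, M → queue [C, L, F, G, H, M]
Visit C → queue [L, F, G, H, M]
Visit L; enqueue N → queue [F, G, H, M, N]
Visit F; enqueue I → queue [G, H, M, N, I]
Visit G → queue [H, M, N, I]
Visit H → queue [M, N, I]
Visit M; enqueue E, O → queue [N, I, E, O]
Visit N → queue [I, E, O]
Visit I → queue [E, O]
Visit E → queue [O]
Visit O → queue []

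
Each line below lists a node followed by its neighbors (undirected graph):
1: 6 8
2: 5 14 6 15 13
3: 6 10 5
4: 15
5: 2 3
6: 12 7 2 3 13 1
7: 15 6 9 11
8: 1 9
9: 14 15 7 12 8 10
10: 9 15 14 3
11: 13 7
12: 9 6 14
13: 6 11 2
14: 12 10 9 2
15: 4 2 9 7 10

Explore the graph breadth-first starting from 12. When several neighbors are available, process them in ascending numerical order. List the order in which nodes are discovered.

12, 6, 9, 14, 1, 2, 3, 7, 13, 8, 10, 15, 5, 11, 4

Visit 12; enqueue 6, 9, 14 → queue [6, 9, 14]
Visit 6; enqueue 1, 2, 3, 7, 13 → queue [9, 14, 1, 2, 3, 7, 13]
Visit 9; enqueue 8, 10, 15 → queue [14, 1, 2, 3, 7, 13, 8, 10, 15]
Visit 14 → queue [1, 2, 3, 7, 13, 8, 10, 15]
Visit 1 → queue [2, 3, 7, 13, 8, 10, 15]
Visit 2; enqueue 5 → queue [3, 7, 13, 8, 10, 15, 5]
Visit 3 → queue [7, 13, 8, 10, 15, 5]
Visit 7; enqueue 11 → queue [13, 8, 10, 15, 5, 11]
Visit 13 → queue [8, 10, 15, 5, 11]
Visit 8 → queue [10, 15, 5, 11]
Visit 10 → queue [15, 5, 11]
Visit 15; enqueue 4 → queue [5, 11, 4]
Visit 5 → queue [11, 4]
Visit 11 → queue [4]
Visit 4 → queue []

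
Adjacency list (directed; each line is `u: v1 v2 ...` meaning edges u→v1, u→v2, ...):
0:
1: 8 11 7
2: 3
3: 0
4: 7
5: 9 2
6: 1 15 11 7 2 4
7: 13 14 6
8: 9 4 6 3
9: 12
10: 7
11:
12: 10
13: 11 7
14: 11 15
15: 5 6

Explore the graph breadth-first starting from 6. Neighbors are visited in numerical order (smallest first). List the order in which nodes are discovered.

6 → 1 → 2 → 4 → 7 → 11 → 15 → 8 → 3 → 13 → 14 → 5 → 9 → 0 → 12 → 10

Visit 6; enqueue 1, 2, 4, 7, 11, 15 → queue [1, 2, 4, 7, 11, 15]
Visit 1; enqueue 8 → queue [2, 4, 7, 11, 15, 8]
Visit 2; enqueue 3 → queue [4, 7, 11, 15, 8, 3]
Visit 4 → queue [7, 11, 15, 8, 3]
Visit 7; enqueue 13, 14 → queue [11, 15, 8, 3, 13, 14]
Visit 11 → queue [15, 8, 3, 13, 14]
Visit 15; enqueue 5 → queue [8, 3, 13, 14, 5]
Visit 8; enqueue 9 → queue [3, 13, 14, 5, 9]
Visit 3; enqueue 0 → queue [13, 14, 5, 9, 0]
Visit 13 → queue [14, 5, 9, 0]
Visit 14 → queue [5, 9, 0]
Visit 5 → queue [9, 0]
Visit 9; enqueue 12 → queue [0, 12]
Visit 0 → queue [12]
Visit 12; enqueue 10 → queue [10]
Visit 10 → queue []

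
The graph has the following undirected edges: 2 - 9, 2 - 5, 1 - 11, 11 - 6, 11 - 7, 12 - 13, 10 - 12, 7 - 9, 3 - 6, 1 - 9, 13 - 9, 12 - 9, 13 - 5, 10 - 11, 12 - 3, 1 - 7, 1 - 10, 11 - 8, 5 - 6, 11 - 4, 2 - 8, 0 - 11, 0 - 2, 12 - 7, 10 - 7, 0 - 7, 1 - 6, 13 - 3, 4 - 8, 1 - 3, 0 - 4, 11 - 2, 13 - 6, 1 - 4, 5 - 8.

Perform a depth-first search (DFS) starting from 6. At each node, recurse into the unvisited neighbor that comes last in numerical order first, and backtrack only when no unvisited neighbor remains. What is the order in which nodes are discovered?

6 → 13 → 12 → 10 → 11 → 8 → 5 → 2 → 9 → 7 → 1 → 4 → 0 → 3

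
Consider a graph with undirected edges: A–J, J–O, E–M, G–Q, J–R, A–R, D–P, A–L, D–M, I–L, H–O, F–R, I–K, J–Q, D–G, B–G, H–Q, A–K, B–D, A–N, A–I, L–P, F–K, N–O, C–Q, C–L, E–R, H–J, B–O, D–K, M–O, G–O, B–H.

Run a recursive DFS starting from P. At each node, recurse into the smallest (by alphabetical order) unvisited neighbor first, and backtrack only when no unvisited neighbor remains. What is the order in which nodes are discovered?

P → D → B → G → O → H → J → A → I → K → F → R → E → M → L → C → Q → N

Visit P
P → D
D → B
B → G
G → O
O → H
H → J
J → A
A → I
I → K
K → F
F → R
R → E
E → M
I → L
L → C
C → Q
A → N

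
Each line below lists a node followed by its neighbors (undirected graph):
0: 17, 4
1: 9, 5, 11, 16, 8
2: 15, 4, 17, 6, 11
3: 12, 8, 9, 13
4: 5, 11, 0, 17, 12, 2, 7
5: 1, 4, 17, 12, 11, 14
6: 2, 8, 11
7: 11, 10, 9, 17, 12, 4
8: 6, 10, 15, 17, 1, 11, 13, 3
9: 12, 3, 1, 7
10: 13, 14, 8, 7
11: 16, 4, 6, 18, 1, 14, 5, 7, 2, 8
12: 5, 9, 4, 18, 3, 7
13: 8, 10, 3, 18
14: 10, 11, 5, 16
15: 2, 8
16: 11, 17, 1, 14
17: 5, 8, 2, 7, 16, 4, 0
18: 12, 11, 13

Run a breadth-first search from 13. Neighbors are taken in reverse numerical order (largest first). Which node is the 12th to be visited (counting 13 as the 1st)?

Visit 13; enqueue 18, 10, 8, 3 → queue [18, 10, 8, 3]
Visit 18; enqueue 12, 11 → queue [10, 8, 3, 12, 11]
Visit 10; enqueue 14, 7 → queue [8, 3, 12, 11, 14, 7]
Visit 8; enqueue 17, 15, 6, 1 → queue [3, 12, 11, 14, 7, 17, 15, 6, 1]
Visit 3; enqueue 9 → queue [12, 11, 14, 7, 17, 15, 6, 1, 9]
Visit 12; enqueue 5, 4 → queue [11, 14, 7, 17, 15, 6, 1, 9, 5, 4]
Visit 11; enqueue 16, 2 → queue [14, 7, 17, 15, 6, 1, 9, 5, 4, 16, 2]
Visit 14 → queue [7, 17, 15, 6, 1, 9, 5, 4, 16, 2]
Visit 7 → queue [17, 15, 6, 1, 9, 5, 4, 16, 2]
Visit 17; enqueue 0 → queue [15, 6, 1, 9, 5, 4, 16, 2, 0]
Visit 15 → queue [6, 1, 9, 5, 4, 16, 2, 0]
Visit 6 → queue [1, 9, 5, 4, 16, 2, 0]
Visit 1 → queue [9, 5, 4, 16, 2, 0]
Visit 9 → queue [5, 4, 16, 2, 0]
Visit 5 → queue [4, 16, 2, 0]
Visit 4 → queue [16, 2, 0]
Visit 16 → queue [2, 0]
Visit 2 → queue [0]
Visit 0 → queue []

Visit order: 13, 18, 10, 8, 3, 12, 11, 14, 7, 17, 15, 6, 1, 9, 5, 4, 16, 2, 0

6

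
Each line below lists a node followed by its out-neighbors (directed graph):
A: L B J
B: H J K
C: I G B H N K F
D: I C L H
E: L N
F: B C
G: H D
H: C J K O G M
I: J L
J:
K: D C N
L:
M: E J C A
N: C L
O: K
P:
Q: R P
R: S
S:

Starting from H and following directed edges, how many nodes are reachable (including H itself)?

15

BFS from H visits: H, O, M, K, J, G, C, E, A, N, D, I, F, B, L
Reachable nodes: 15 of 19 total.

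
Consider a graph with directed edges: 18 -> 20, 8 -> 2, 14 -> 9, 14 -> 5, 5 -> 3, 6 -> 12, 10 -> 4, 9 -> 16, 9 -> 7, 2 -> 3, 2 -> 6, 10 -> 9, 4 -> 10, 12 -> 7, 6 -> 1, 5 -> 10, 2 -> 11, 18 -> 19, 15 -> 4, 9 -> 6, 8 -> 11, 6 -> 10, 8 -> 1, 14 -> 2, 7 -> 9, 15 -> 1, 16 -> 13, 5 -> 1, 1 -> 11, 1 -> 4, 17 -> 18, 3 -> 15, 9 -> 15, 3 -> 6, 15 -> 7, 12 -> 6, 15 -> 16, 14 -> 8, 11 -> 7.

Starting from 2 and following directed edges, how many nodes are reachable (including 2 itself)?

13

BFS from 2 visits: 2, 11, 6, 3, 7, 12, 10, 1, 15, 9, 4, 16, 13
Reachable nodes: 13 of 20 total.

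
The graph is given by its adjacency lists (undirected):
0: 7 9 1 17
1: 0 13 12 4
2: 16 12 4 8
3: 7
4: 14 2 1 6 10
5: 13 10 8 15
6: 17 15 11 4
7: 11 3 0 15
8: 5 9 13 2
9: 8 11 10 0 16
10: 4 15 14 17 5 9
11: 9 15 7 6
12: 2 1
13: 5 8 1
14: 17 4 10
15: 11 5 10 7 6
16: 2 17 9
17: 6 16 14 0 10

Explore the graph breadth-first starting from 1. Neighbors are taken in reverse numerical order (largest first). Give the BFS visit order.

1 13 12 4 0 8 5 2 14 10 6 17 9 7 15 16 11 3

Visit 1; enqueue 13, 12, 4, 0 → queue [13, 12, 4, 0]
Visit 13; enqueue 8, 5 → queue [12, 4, 0, 8, 5]
Visit 12; enqueue 2 → queue [4, 0, 8, 5, 2]
Visit 4; enqueue 14, 10, 6 → queue [0, 8, 5, 2, 14, 10, 6]
Visit 0; enqueue 17, 9, 7 → queue [8, 5, 2, 14, 10, 6, 17, 9, 7]
Visit 8 → queue [5, 2, 14, 10, 6, 17, 9, 7]
Visit 5; enqueue 15 → queue [2, 14, 10, 6, 17, 9, 7, 15]
Visit 2; enqueue 16 → queue [14, 10, 6, 17, 9, 7, 15, 16]
Visit 14 → queue [10, 6, 17, 9, 7, 15, 16]
Visit 10 → queue [6, 17, 9, 7, 15, 16]
Visit 6; enqueue 11 → queue [17, 9, 7, 15, 16, 11]
Visit 17 → queue [9, 7, 15, 16, 11]
Visit 9 → queue [7, 15, 16, 11]
Visit 7; enqueue 3 → queue [15, 16, 11, 3]
Visit 15 → queue [16, 11, 3]
Visit 16 → queue [11, 3]
Visit 11 → queue [3]
Visit 3 → queue []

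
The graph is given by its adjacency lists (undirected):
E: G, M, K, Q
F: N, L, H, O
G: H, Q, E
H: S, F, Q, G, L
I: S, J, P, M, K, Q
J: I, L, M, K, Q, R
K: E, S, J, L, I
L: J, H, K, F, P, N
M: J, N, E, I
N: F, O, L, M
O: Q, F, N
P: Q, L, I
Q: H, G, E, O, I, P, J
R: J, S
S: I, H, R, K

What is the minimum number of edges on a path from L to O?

2

Level 0: L
Level 1: F, H, J, K, N, P
Level 2: E, G, I, M, O, Q, R, S
O first appears at level 2.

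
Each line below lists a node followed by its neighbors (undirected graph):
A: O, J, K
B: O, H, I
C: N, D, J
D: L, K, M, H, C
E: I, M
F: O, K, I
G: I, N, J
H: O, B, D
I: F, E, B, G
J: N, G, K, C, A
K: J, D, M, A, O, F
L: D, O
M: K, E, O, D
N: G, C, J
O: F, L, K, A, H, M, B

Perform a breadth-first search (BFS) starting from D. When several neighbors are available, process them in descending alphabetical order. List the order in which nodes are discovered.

D -> M -> L -> K -> H -> C -> O -> E -> J -> F -> A -> B -> N -> I -> G

Visit D; enqueue M, L, K, H, C → queue [M, L, K, H, C]
Visit M; enqueue O, E → queue [L, K, H, C, O, E]
Visit L → queue [K, H, C, O, E]
Visit K; enqueue J, F, A → queue [H, C, O, E, J, F, A]
Visit H; enqueue B → queue [C, O, E, J, F, A, B]
Visit C; enqueue N → queue [O, E, J, F, A, B, N]
Visit O → queue [E, J, F, A, B, N]
Visit E; enqueue I → queue [J, F, A, B, N, I]
Visit J; enqueue G → queue [F, A, B, N, I, G]
Visit F → queue [A, B, N, I, G]
Visit A → queue [B, N, I, G]
Visit B → queue [N, I, G]
Visit N → queue [I, G]
Visit I → queue [G]
Visit G → queue []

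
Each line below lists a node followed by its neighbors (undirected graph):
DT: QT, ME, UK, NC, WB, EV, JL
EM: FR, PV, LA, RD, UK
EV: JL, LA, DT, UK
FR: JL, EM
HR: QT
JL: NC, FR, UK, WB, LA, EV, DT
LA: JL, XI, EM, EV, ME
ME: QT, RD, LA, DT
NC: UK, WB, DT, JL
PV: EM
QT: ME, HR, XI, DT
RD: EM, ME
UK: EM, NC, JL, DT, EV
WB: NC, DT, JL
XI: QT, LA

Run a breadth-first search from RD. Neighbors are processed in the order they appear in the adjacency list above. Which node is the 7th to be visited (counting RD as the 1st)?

UK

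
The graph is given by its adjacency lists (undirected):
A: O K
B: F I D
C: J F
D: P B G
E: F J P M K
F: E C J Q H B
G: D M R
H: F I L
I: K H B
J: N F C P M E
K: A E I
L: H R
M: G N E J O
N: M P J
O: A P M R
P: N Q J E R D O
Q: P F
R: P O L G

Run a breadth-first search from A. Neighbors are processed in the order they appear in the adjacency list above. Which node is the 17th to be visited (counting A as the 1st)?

Visit A; enqueue O, K → queue [O, K]
Visit O; enqueue P, M, R → queue [K, P, M, R]
Visit K; enqueue E, I → queue [P, M, R, E, I]
Visit P; enqueue N, Q, J, D → queue [M, R, E, I, N, Q, J, D]
Visit M; enqueue G → queue [R, E, I, N, Q, J, D, G]
Visit R; enqueue L → queue [E, I, N, Q, J, D, G, L]
Visit E; enqueue F → queue [I, N, Q, J, D, G, L, F]
Visit I; enqueue H, B → queue [N, Q, J, D, G, L, F, H, B]
Visit N → queue [Q, J, D, G, L, F, H, B]
Visit Q → queue [J, D, G, L, F, H, B]
Visit J; enqueue C → queue [D, G, L, F, H, B, C]
Visit D → queue [G, L, F, H, B, C]
Visit G → queue [L, F, H, B, C]
Visit L → queue [F, H, B, C]
Visit F → queue [H, B, C]
Visit H → queue [B, C]
Visit B → queue [C]
Visit C → queue []

Visit order: A, O, K, P, M, R, E, I, N, Q, J, D, G, L, F, H, B, C

B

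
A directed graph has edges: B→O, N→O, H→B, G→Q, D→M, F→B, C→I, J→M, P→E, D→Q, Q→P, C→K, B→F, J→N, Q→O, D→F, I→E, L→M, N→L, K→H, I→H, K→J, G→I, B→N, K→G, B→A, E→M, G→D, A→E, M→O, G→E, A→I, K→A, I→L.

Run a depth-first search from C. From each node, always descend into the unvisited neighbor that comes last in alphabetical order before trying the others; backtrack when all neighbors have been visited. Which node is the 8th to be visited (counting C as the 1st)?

Visit C
C → K
K → J
J → N
N → O
N → L
L → M
K → H
H → B
B → F
B → A
A → I
I → E
K → G
G → Q
Q → P
G → D

Visit order: C, K, J, N, O, L, M, H, B, F, A, I, E, G, Q, P, D

H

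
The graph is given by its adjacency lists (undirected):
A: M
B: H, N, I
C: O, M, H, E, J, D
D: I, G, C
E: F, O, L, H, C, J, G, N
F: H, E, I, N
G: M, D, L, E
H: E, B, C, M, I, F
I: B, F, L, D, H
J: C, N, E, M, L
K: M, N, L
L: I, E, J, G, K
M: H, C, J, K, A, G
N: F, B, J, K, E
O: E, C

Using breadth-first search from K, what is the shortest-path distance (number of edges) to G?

2

Level 0: K
Level 1: L, M, N
Level 2: A, B, C, E, F, G, H, I, J
Level 3: D, O
G first appears at level 2.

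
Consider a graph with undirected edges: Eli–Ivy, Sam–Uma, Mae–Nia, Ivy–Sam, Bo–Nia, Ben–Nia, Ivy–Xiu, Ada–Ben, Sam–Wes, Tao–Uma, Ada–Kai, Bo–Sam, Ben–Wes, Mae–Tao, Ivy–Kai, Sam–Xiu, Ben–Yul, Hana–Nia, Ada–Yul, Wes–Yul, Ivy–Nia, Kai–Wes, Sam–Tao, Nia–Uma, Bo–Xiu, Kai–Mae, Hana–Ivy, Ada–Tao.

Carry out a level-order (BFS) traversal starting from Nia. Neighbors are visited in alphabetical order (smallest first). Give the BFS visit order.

Nia → Ben → Bo → Hana → Ivy → Mae → Uma → Ada → Wes → Yul → Sam → Xiu → Eli → Kai → Tao

Visit Nia; enqueue Ben, Bo, Hana, Ivy, Mae, Uma → queue [Ben, Bo, Hana, Ivy, Mae, Uma]
Visit Ben; enqueue Ada, Wes, Yul → queue [Bo, Hana, Ivy, Mae, Uma, Ada, Wes, Yul]
Visit Bo; enqueue Sam, Xiu → queue [Hana, Ivy, Mae, Uma, Ada, Wes, Yul, Sam, Xiu]
Visit Hana → queue [Ivy, Mae, Uma, Ada, Wes, Yul, Sam, Xiu]
Visit Ivy; enqueue Eli, Kai → queue [Mae, Uma, Ada, Wes, Yul, Sam, Xiu, Eli, Kai]
Visit Mae; enqueue Tao → queue [Uma, Ada, Wes, Yul, Sam, Xiu, Eli, Kai, Tao]
Visit Uma → queue [Ada, Wes, Yul, Sam, Xiu, Eli, Kai, Tao]
Visit Ada → queue [Wes, Yul, Sam, Xiu, Eli, Kai, Tao]
Visit Wes → queue [Yul, Sam, Xiu, Eli, Kai, Tao]
Visit Yul → queue [Sam, Xiu, Eli, Kai, Tao]
Visit Sam → queue [Xiu, Eli, Kai, Tao]
Visit Xiu → queue [Eli, Kai, Tao]
Visit Eli → queue [Kai, Tao]
Visit Kai → queue [Tao]
Visit Tao → queue []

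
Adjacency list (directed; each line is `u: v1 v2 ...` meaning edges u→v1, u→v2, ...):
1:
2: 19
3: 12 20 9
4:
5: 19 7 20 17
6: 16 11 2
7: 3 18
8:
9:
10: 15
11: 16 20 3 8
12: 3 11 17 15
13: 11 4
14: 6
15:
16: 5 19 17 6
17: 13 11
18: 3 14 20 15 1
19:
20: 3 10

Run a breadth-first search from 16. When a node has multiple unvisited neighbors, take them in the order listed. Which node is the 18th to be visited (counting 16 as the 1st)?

14

Visit 16; enqueue 5, 19, 17, 6 → queue [5, 19, 17, 6]
Visit 5; enqueue 7, 20 → queue [19, 17, 6, 7, 20]
Visit 19 → queue [17, 6, 7, 20]
Visit 17; enqueue 13, 11 → queue [6, 7, 20, 13, 11]
Visit 6; enqueue 2 → queue [7, 20, 13, 11, 2]
Visit 7; enqueue 3, 18 → queue [20, 13, 11, 2, 3, 18]
Visit 20; enqueue 10 → queue [13, 11, 2, 3, 18, 10]
Visit 13; enqueue 4 → queue [11, 2, 3, 18, 10, 4]
Visit 11; enqueue 8 → queue [2, 3, 18, 10, 4, 8]
Visit 2 → queue [3, 18, 10, 4, 8]
Visit 3; enqueue 12, 9 → queue [18, 10, 4, 8, 12, 9]
Visit 18; enqueue 14, 15, 1 → queue [10, 4, 8, 12, 9, 14, 15, 1]
Visit 10 → queue [4, 8, 12, 9, 14, 15, 1]
Visit 4 → queue [8, 12, 9, 14, 15, 1]
Visit 8 → queue [12, 9, 14, 15, 1]
Visit 12 → queue [9, 14, 15, 1]
Visit 9 → queue [14, 15, 1]
Visit 14 → queue [15, 1]
Visit 15 → queue [1]
Visit 1 → queue []

Visit order: 16, 5, 19, 17, 6, 7, 20, 13, 11, 2, 3, 18, 10, 4, 8, 12, 9, 14, 15, 1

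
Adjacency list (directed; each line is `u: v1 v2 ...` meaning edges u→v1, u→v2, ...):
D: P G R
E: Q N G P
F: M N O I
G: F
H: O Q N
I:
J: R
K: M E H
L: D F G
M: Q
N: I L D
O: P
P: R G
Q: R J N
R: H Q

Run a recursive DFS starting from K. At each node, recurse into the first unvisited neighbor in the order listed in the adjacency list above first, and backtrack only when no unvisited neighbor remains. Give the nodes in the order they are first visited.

K → M → Q → R → H → O → P → G → F → N → I → L → D → J → E

Visit K
K → M
M → Q
Q → R
R → H
H → O
O → P
P → G
G → F
F → N
N → I
N → L
L → D
Q → J
K → E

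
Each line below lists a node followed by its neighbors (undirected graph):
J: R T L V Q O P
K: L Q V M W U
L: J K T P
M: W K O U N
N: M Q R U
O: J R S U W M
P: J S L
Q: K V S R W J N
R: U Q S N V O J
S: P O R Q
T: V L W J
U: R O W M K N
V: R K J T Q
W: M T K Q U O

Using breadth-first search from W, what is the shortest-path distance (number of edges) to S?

2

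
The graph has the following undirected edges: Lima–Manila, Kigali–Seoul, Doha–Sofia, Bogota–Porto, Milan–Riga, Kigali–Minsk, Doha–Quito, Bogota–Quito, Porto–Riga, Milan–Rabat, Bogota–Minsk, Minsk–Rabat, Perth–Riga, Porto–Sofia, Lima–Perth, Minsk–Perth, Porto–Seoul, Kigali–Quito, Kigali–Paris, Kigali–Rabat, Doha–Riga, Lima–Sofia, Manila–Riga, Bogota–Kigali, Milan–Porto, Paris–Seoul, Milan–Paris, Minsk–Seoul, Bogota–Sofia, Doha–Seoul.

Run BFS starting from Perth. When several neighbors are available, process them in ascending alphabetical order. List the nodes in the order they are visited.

Perth -> Lima -> Minsk -> Riga -> Manila -> Sofia -> Bogota -> Kigali -> Rabat -> Seoul -> Doha -> Milan -> Porto -> Quito -> Paris

Visit Perth; enqueue Lima, Minsk, Riga → queue [Lima, Minsk, Riga]
Visit Lima; enqueue Manila, Sofia → queue [Minsk, Riga, Manila, Sofia]
Visit Minsk; enqueue Bogota, Kigali, Rabat, Seoul → queue [Riga, Manila, Sofia, Bogota, Kigali, Rabat, Seoul]
Visit Riga; enqueue Doha, Milan, Porto → queue [Manila, Sofia, Bogota, Kigali, Rabat, Seoul, Doha, Milan, Porto]
Visit Manila → queue [Sofia, Bogota, Kigali, Rabat, Seoul, Doha, Milan, Porto]
Visit Sofia → queue [Bogota, Kigali, Rabat, Seoul, Doha, Milan, Porto]
Visit Bogota; enqueue Quito → queue [Kigali, Rabat, Seoul, Doha, Milan, Porto, Quito]
Visit Kigali; enqueue Paris → queue [Rabat, Seoul, Doha, Milan, Porto, Quito, Paris]
Visit Rabat → queue [Seoul, Doha, Milan, Porto, Quito, Paris]
Visit Seoul → queue [Doha, Milan, Porto, Quito, Paris]
Visit Doha → queue [Milan, Porto, Quito, Paris]
Visit Milan → queue [Porto, Quito, Paris]
Visit Porto → queue [Quito, Paris]
Visit Quito → queue [Paris]
Visit Paris → queue []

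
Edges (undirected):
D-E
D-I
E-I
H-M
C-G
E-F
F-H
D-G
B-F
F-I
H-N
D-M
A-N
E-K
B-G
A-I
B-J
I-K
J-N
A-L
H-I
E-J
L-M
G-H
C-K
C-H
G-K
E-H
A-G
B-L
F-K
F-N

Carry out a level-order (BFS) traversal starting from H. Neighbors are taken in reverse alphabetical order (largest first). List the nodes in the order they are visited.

H, N, M, I, G, F, E, C, J, A, L, D, K, B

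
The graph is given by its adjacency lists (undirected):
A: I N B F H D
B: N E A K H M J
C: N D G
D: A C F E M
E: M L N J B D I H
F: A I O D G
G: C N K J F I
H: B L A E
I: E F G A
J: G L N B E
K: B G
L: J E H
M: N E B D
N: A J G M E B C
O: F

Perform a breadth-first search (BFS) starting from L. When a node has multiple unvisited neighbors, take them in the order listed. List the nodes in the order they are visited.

Visit L; enqueue J, E, H → queue [J, E, H]
Visit J; enqueue G, N, B → queue [E, H, G, N, B]
Visit E; enqueue M, D, I → queue [H, G, N, B, M, D, I]
Visit H; enqueue A → queue [G, N, B, M, D, I, A]
Visit G; enqueue C, K, F → queue [N, B, M, D, I, A, C, K, F]
Visit N → queue [B, M, D, I, A, C, K, F]
Visit B → queue [M, D, I, A, C, K, F]
Visit M → queue [D, I, A, C, K, F]
Visit D → queue [I, A, C, K, F]
Visit I → queue [A, C, K, F]
Visit A → queue [C, K, F]
Visit C → queue [K, F]
Visit K → queue [F]
Visit F; enqueue O → queue [O]
Visit O → queue []

L -> J -> E -> H -> G -> N -> B -> M -> D -> I -> A -> C -> K -> F -> O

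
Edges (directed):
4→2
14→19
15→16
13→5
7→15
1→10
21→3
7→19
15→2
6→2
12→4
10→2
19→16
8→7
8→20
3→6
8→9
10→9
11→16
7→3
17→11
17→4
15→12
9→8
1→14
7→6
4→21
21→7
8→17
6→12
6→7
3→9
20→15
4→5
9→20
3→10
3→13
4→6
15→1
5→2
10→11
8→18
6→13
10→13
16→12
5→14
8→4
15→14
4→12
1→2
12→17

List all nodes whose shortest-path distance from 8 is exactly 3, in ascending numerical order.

1, 10, 13, 14, 16

Level 0: 8
Level 1: 4, 7, 9, 17, 18, 20
Level 2: 2, 3, 5, 6, 11, 12, 15, 19, 21
Level 3: 1, 10, 13, 14, 16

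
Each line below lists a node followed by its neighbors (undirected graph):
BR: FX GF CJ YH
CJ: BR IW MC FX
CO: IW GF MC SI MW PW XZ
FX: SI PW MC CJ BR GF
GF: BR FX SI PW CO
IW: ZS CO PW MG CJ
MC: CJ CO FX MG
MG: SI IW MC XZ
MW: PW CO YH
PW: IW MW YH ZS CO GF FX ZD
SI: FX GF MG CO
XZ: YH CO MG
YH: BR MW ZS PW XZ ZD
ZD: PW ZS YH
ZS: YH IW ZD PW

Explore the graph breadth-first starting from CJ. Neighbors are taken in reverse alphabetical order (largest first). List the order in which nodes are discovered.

CJ, MC, IW, FX, BR, MG, CO, ZS, PW, SI, GF, YH, XZ, MW, ZD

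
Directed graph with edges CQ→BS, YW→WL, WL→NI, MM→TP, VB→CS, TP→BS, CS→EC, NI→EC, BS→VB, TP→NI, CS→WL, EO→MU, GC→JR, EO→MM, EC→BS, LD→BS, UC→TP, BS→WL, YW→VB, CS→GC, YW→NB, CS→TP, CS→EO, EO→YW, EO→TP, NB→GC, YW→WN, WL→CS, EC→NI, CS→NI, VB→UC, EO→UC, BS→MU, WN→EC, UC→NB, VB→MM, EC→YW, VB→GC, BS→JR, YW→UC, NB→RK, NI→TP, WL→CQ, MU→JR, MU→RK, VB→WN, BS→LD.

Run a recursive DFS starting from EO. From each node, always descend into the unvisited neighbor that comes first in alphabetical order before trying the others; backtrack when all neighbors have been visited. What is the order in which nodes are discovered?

Visit EO
EO → MM
MM → TP
TP → BS
BS → JR
BS → LD
BS → MU
MU → RK
BS → VB
VB → CS
CS → EC
EC → NI
EC → YW
YW → NB
NB → GC
YW → UC
YW → WL
WL → CQ
YW → WN

EO, MM, TP, BS, JR, LD, MU, RK, VB, CS, EC, NI, YW, NB, GC, UC, WL, CQ, WN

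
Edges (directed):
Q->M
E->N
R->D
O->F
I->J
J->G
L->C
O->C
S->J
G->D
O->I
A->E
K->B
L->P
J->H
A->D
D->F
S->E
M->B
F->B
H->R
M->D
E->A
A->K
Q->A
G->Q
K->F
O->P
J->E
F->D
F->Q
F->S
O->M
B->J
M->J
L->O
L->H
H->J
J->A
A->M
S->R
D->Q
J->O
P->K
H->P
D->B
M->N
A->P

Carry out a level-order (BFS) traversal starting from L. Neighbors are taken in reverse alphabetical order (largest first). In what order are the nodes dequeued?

Visit L; enqueue P, O, H, C → queue [P, O, H, C]
Visit P; enqueue K → queue [O, H, C, K]
Visit O; enqueue M, I, F → queue [H, C, K, M, I, F]
Visit H; enqueue R, J → queue [C, K, M, I, F, R, J]
Visit C → queue [K, M, I, F, R, J]
Visit K; enqueue B → queue [M, I, F, R, J, B]
Visit M; enqueue N, D → queue [I, F, R, J, B, N, D]
Visit I → queue [F, R, J, B, N, D]
Visit F; enqueue S, Q → queue [R, J, B, N, D, S, Q]
Visit R → queue [J, B, N, D, S, Q]
Visit J; enqueue G, E, A → queue [B, N, D, S, Q, G, E, A]
Visit B → queue [N, D, S, Q, G, E, A]
Visit N → queue [D, S, Q, G, E, A]
Visit D → queue [S, Q, G, E, A]
Visit S → queue [Q, G, E, A]
Visit Q → queue [G, E, A]
Visit G → queue [E, A]
Visit E → queue [A]
Visit A → queue []

L, P, O, H, C, K, M, I, F, R, J, B, N, D, S, Q, G, E, A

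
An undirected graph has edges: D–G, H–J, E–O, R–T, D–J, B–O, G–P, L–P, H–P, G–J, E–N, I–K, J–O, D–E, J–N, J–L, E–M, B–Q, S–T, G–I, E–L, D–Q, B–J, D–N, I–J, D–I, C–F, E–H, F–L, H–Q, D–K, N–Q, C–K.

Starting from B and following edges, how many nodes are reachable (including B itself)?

BFS from B visits: B, Q, O, J, N, H, D, E, L, I, G, P, K, M, F, C
Reachable nodes: 16 of 19 total.

16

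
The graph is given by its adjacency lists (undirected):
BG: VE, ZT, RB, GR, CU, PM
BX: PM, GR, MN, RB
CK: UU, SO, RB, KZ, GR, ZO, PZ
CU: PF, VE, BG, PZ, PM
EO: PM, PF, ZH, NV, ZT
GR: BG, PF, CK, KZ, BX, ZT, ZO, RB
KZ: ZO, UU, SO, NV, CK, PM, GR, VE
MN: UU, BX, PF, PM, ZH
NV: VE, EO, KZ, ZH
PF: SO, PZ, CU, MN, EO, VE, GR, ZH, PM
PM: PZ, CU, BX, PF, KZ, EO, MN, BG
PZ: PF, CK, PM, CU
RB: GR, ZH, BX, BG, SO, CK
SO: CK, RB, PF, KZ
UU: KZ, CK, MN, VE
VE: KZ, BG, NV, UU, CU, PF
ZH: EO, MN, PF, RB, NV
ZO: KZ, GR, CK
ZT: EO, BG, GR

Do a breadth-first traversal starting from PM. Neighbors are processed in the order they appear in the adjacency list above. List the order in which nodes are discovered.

PM, PZ, CU, BX, PF, KZ, EO, MN, BG, CK, VE, GR, RB, SO, ZH, ZO, UU, NV, ZT

Visit PM; enqueue PZ, CU, BX, PF, KZ, EO, MN, BG → queue [PZ, CU, BX, PF, KZ, EO, MN, BG]
Visit PZ; enqueue CK → queue [CU, BX, PF, KZ, EO, MN, BG, CK]
Visit CU; enqueue VE → queue [BX, PF, KZ, EO, MN, BG, CK, VE]
Visit BX; enqueue GR, RB → queue [PF, KZ, EO, MN, BG, CK, VE, GR, RB]
Visit PF; enqueue SO, ZH → queue [KZ, EO, MN, BG, CK, VE, GR, RB, SO, ZH]
Visit KZ; enqueue ZO, UU, NV → queue [EO, MN, BG, CK, VE, GR, RB, SO, ZH, ZO, UU, NV]
Visit EO; enqueue ZT → queue [MN, BG, CK, VE, GR, RB, SO, ZH, ZO, UU, NV, ZT]
Visit MN → queue [BG, CK, VE, GR, RB, SO, ZH, ZO, UU, NV, ZT]
Visit BG → queue [CK, VE, GR, RB, SO, ZH, ZO, UU, NV, ZT]
Visit CK → queue [VE, GR, RB, SO, ZH, ZO, UU, NV, ZT]
Visit VE → queue [GR, RB, SO, ZH, ZO, UU, NV, ZT]
Visit GR → queue [RB, SO, ZH, ZO, UU, NV, ZT]
Visit RB → queue [SO, ZH, ZO, UU, NV, ZT]
Visit SO → queue [ZH, ZO, UU, NV, ZT]
Visit ZH → queue [ZO, UU, NV, ZT]
Visit ZO → queue [UU, NV, ZT]
Visit UU → queue [NV, ZT]
Visit NV → queue [ZT]
Visit ZT → queue []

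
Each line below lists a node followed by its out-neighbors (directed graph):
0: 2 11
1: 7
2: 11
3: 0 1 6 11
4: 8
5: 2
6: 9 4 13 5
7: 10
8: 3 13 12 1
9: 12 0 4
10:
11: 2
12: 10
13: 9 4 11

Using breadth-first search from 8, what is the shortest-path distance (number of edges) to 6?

Level 0: 8
Level 1: 1, 3, 12, 13
Level 2: 0, 4, 6, 7, 9, 10, 11
Level 3: 2, 5
6 first appears at level 2.

2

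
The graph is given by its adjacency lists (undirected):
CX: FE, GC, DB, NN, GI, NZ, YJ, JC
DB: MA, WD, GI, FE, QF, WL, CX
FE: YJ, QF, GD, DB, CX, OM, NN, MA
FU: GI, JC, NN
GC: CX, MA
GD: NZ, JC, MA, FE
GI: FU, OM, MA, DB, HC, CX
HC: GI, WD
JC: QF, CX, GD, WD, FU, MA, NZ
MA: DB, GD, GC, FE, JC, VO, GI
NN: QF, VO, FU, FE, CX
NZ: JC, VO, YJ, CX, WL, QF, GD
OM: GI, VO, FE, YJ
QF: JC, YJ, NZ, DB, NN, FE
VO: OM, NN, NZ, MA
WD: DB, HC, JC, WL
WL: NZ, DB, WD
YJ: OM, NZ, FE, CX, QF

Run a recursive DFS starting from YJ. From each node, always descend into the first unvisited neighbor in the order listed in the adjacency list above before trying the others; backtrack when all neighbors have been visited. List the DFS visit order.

YJ, OM, GI, FU, JC, QF, NZ, VO, NN, FE, GD, MA, DB, WD, HC, WL, CX, GC

Visit YJ
YJ → OM
OM → GI
GI → FU
FU → JC
JC → QF
QF → NZ
NZ → VO
VO → NN
NN → FE
FE → GD
GD → MA
MA → DB
DB → WD
WD → HC
WD → WL
DB → CX
CX → GC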